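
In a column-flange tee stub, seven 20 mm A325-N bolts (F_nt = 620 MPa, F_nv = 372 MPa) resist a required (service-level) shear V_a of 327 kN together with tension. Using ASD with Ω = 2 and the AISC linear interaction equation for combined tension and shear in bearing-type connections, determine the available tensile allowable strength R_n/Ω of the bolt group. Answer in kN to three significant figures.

341 kN

A_b = π·20²/4 = 314.2 mm²; f_rv = 327 × 1000 / (7 × 314.2) = 148.7 MPa.
F'_nt = 1.3 F_nt − (Ω F_nt / F_nv) f_rv = 1.3·620 − (2·620/372)·148.7 = 310.3 MPa, capped at F_nt → F'_nt = 310.3 MPa.
R_n = F'_nt · A_b · n = 310.3 × 314.2 × 7 / 1000 = 682.5 kN.
Allowable strength R_n/Ω = 682.5 / 2 = 341 kN.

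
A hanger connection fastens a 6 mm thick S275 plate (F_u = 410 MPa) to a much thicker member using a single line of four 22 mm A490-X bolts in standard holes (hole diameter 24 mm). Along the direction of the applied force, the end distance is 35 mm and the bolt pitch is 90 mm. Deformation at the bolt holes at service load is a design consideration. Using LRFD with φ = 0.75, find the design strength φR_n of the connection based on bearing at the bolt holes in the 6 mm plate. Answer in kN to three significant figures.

Per bolt r_n = 1.2 l_c t F_u ≤ 2.4 d t F_u; upper limit = 2.4 × 22 × 6 × 410 / 1000 = 129.9 kN.
Edge bolt: l_c = 35 − 24/2 = 23 mm → 1.2 × 23 × 6 × 410 / 1000 = 67.9 → r_n = 67.9 kN.
Interior bolts: l_c = 90 − 24 = 66 mm → 1.2 × 66 × 6 × 410 / 1000 = 194.8 → r_n = 129.9 kN.
R_n = 1 × 67.9 + 3 × 129.9 = 457.6 kN.
Design strength φR_n = 0.75 × 457.6 = 343 kN.

343 kN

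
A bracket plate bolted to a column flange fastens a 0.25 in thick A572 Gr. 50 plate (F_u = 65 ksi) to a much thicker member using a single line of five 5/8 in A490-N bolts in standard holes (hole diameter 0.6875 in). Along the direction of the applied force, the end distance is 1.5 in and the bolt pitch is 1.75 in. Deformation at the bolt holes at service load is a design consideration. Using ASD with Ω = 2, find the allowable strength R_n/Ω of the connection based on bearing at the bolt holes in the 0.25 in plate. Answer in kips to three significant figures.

52.7 kips

Per bolt r_n = 1.2 l_c t F_u ≤ 2.4 d t F_u; upper limit = 2.4 × 0.625 × 0.25 × 65 = 24.38 kips.
Edge bolt: l_c = 1.5 − 0.6875/2 = 1.156 in → 1.2 × 1.156 × 0.25 × 65 = 22.55 → r_n = 22.55 kips.
Interior bolts: l_c = 1.75 − 0.6875 = 1.062 in → 1.2 × 1.062 × 0.25 × 65 = 20.72 → r_n = 20.72 kips.
R_n = 1 × 22.55 + 4 × 20.72 = 105.4 kips.
Allowable strength R_n/Ω = 105.4 / 2 = 52.7 kips.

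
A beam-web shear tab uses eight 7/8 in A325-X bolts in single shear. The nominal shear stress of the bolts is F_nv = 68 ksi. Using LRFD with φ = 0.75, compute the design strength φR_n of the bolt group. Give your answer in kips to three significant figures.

A_b = π × 0.875² / 4 = 0.6013 in².
R_n = F_nv · A_b · n · n_s = 68 × 0.6013 × 8 × 1 = 327.1 kips.
Design strength φR_n = 0.75 × 327.1 = 245 kips.

245 kips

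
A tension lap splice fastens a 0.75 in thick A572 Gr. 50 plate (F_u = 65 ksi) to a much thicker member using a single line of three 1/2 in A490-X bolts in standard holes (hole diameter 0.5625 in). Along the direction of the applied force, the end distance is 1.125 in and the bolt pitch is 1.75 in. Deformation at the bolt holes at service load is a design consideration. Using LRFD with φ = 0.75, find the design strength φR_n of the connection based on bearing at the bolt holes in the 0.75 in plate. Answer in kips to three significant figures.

125 kips

Per bolt r_n = 1.2 l_c t F_u ≤ 2.4 d t F_u; upper limit = 2.4 × 0.5 × 0.75 × 65 = 58.5 kips.
Edge bolt: l_c = 1.125 − 0.5625/2 = 0.8438 in → 1.2 × 0.8438 × 0.75 × 65 = 49.36 → r_n = 49.36 kips.
Interior bolts: l_c = 1.75 − 0.5625 = 1.188 in → 1.2 × 1.188 × 0.75 × 65 = 69.47 → r_n = 58.5 kips.
R_n = 1 × 49.36 + 2 × 58.5 = 166.4 kips.
Design strength φR_n = 0.75 × 166.4 = 125 kips.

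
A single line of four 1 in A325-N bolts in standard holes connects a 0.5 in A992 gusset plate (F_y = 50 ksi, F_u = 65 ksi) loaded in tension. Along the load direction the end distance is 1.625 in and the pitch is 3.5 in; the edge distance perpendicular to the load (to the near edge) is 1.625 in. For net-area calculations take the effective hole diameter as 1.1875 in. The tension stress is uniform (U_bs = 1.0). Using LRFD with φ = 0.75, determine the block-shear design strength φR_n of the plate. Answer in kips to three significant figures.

Shear plane L_v = 1.625 + 3·3.5 = 12.12 in; A_gv = 12.12 × 0.5 = 6.062 in².
A_nv = (12.12 − 3.5·1.1875) × 0.5 = 3.984 in².
A_nt = (1.625 − 0.5·1.1875) × 0.5 = 0.5156 in².
0.6 F_u A_nv = 155.4 kips; 0.6 F_y A_gv = 181.9 kips → shear rupture governs the shear term.
R_n = 155.4 + 1.0 × 65 × 0.5156 = 188.9 kips.
Design strength φR_n = 0.75 × 188.9 = 142 kips.

142 kips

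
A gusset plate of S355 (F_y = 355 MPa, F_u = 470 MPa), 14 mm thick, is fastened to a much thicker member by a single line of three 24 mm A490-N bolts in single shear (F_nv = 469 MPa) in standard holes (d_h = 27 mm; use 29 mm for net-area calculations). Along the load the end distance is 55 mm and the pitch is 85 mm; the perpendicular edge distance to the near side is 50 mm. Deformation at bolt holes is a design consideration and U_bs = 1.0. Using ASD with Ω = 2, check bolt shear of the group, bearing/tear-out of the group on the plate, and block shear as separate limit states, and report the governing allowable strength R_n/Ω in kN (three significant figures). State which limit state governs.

318 kN (bolt shear governs)

Bolt shear: A_b = π·24²/4 = 452.4 mm²; R_n = 469 × 452.4 × 3 × 1 / 1000 = 636.5 kN → 636.5 / 2 = 318 kN.
Bearing: edge l_c = 41.5, r_n = 327.7 kN; interior l_c = 58, r_n = 379 kN; R_n = 327.7 + 2·379 = 1086 kN → 543 kN.
Block shear: A_gv = 3150, A_nv = 2135, A_nt = 497 mm²; R_n = min(0.6F_uA_nv, 0.6F_yA_gv) + U_bs·F_u·A_nt = 835.7 kN → 418 kN.
Bolt shear governs: 318 kN.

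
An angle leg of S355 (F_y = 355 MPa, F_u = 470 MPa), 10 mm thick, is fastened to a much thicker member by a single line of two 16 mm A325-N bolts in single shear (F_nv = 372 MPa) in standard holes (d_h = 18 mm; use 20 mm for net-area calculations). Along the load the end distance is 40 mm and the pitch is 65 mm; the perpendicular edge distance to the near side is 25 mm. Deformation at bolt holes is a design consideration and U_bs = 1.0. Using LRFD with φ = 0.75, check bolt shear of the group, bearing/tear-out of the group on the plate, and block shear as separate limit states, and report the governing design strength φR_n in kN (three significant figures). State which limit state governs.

112 kN (bolt shear governs)

Bolt shear: A_b = π·16²/4 = 201.1 mm²; R_n = 372 × 201.1 × 2 × 1 / 1000 = 149.6 kN → 0.75 × 149.6 = 112 kN.
Bearing: edge l_c = 31, r_n = 174.8 kN; interior l_c = 47, r_n = 180.5 kN; R_n = 174.8 + 1·180.5 = 355.3 kN → 266 kN.
Block shear: A_gv = 1050, A_nv = 750, A_nt = 150 mm²; R_n = min(0.6F_uA_nv, 0.6F_yA_gv) + U_bs·F_u·A_nt = 282 kN → 212 kN.
Bolt shear governs: 112 kN.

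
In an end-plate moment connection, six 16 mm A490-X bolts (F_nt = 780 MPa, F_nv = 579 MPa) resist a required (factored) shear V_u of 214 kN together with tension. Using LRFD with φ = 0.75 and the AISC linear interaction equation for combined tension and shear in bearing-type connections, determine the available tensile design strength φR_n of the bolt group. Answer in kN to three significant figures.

A_b = π·16²/4 = 201.1 mm²; f_rv = 214 × 1000 / (6 × 201.1) = 177.4 MPa.
F'_nt = 1.3 F_nt − (F_nt / φF_nv) f_rv = 1.3·780 − (780/(0.75·579))·177.4 = 695.4 MPa, capped at F_nt → F'_nt = 695.4 MPa.
R_n = F'_nt · A_b · n = 695.4 × 201.1 × 6 / 1000 = 838.9 kN.
Design strength φR_n = 0.75 × 838.9 = 629 kN.

629 kN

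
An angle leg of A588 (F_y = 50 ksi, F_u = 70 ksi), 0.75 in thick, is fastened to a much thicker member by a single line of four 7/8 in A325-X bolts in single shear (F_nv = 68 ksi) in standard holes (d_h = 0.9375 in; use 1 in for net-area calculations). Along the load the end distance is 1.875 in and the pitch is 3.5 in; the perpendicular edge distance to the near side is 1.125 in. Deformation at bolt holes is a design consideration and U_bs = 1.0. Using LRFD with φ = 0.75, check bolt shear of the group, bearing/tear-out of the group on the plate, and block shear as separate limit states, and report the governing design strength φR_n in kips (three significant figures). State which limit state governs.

123 kips (bolt shear governs)

Bolt shear: A_b = π·0.875²/4 = 0.6013 in²; R_n = 68 × 0.6013 × 4 × 1 = 163.6 kips → 0.75 × 163.6 = 123 kips.
Bearing: edge l_c = 1.406, r_n = 88.59 kips; interior l_c = 2.562, r_n = 110.3 kips; R_n = 88.59 + 3·110.3 = 419.3 kips → 315 kips.
Block shear: A_gv = 9.281, A_nv = 6.656, A_nt = 0.4688 in²; R_n = min(0.6F_uA_nv, 0.6F_yA_gv) + U_bs·F_u·A_nt = 311.2 kips → 233 kips.
Bolt shear governs: 123 kips.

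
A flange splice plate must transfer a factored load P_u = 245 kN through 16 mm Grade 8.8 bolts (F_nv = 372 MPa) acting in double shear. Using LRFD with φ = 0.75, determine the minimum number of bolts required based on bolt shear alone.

3 bolts

A_b = π·16²/4 = 201.1 mm².
Per-bolt design strength φR_n = 0.75 × 372 × 201.1 × 2 / 1000 = 112.2 kN.
n ≥ 245 / 112.2 = 2.184 → use 3 bolts.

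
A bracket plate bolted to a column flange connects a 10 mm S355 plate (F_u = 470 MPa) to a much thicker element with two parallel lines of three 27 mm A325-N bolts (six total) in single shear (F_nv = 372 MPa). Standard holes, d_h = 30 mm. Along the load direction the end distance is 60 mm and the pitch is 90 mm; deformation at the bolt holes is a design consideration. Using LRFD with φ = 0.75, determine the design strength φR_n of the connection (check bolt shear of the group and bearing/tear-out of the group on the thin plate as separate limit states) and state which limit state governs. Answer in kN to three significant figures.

Bolt shear: A_b = π·27²/4 = 572.6 mm²; R_n = 372 × 572.6 × 6 × 1 / 1000 = 1278 kN → 0.75 × 1278 = 958 kN.
Bearing (1.2 l_c t F_u ≤ 2.4 d t F_u): upper limit = 2.4·27·10·470 / 1000 = 304.6 kN.
  Edge l_c = 60 − 30/2 = 45 → r_n = 253.8 kN; interior l_c = 90 − 30 = 60 → r_n = 304.6 kN.
  R_n,bearing = 2·253.8 + 4·304.6 = 1726 kN → 0.75 × 1726 = 1290 kN.
Bolt shear governs: 958 kN.

958 kN (bolt shear governs)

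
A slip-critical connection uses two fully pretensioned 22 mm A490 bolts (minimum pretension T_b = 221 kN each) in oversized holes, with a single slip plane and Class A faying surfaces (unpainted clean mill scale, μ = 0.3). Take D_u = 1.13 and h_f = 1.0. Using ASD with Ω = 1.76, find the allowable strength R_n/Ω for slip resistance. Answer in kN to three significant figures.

85.1 kN

R_n = μ · D_u · h_f · T_b · n_s · n_b = 0.3 × 1.13 × 1.0 × 221 × 1 × 2 = 149.8 kN.
Allowable strength R_n/Ω = 149.8 / 1.76 = 85.1 kN.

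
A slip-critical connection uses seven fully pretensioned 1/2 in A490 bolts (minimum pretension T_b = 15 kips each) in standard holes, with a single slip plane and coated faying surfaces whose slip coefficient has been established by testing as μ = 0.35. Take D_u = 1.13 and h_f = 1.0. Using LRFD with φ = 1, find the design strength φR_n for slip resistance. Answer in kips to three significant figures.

R_n = μ · D_u · h_f · T_b · n_s · n_b = 0.35 × 1.13 × 1.0 × 15 × 1 × 7 = 41.53 kips.
Design strength φR_n = 1 × 41.53 = 41.5 kips.

41.5 kips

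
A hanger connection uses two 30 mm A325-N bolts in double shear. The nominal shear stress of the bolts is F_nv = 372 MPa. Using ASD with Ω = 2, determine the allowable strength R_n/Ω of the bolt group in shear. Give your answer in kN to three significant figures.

A_b = π × 30² / 4 = 706.9 mm².
R_n = F_nv · A_b · n · n_s = 372 × 706.9 × 2 × 2 / 1000 = 1052 kN.
Allowable strength R_n/Ω = 1052 / 2 = 526 kN.

526 kN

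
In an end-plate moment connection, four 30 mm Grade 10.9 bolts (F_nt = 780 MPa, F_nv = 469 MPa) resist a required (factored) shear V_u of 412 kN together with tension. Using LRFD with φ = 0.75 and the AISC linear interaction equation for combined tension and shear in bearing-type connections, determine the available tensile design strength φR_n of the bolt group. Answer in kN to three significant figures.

1470 kN

A_b = π·30²/4 = 706.9 mm²; f_rv = 412 × 1000 / (4 × 706.9) = 145.7 MPa.
F'_nt = 1.3 F_nt − (F_nt / φF_nv) f_rv = 1.3·780 − (780/(0.75·469))·145.7 = 690.9 MPa, capped at F_nt → F'_nt = 690.9 MPa.
R_n = F'_nt · A_b · n = 690.9 × 706.9 × 4 / 1000 = 1953 kN.
Design strength φR_n = 0.75 × 1953 = 1470 kN.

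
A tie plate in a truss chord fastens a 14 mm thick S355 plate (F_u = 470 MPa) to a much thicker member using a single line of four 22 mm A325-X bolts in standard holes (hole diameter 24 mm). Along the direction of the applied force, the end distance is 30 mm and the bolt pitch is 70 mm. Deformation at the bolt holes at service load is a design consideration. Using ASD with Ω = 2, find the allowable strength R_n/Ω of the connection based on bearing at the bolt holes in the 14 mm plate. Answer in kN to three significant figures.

592 kN

Per bolt r_n = 1.2 l_c t F_u ≤ 2.4 d t F_u; upper limit = 2.4 × 22 × 14 × 470 / 1000 = 347.4 kN.
Edge bolt: l_c = 30 − 24/2 = 18 mm → 1.2 × 18 × 14 × 470 / 1000 = 142.1 → r_n = 142.1 kN.
Interior bolts: l_c = 70 − 24 = 46 mm → 1.2 × 46 × 14 × 470 / 1000 = 363.2 → r_n = 347.4 kN.
R_n = 1 × 142.1 + 3 × 347.4 = 1184 kN.
Allowable strength R_n/Ω = 1184 / 2 = 592 kN.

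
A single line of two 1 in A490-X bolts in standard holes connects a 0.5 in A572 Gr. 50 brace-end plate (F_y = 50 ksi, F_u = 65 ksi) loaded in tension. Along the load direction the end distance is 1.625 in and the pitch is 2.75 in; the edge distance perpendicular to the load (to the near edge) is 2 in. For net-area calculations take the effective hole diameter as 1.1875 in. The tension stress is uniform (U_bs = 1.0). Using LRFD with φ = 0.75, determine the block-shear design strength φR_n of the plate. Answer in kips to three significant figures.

72.2 kips

Shear plane L_v = 1.625 + 1·2.75 = 4.375 in; A_gv = 4.375 × 0.5 = 2.188 in².
A_nv = (4.375 − 1.5·1.1875) × 0.5 = 1.297 in².
A_nt = (2 − 0.5·1.1875) × 0.5 = 0.7031 in².
0.6 F_u A_nv = 50.58 kips; 0.6 F_y A_gv = 65.62 kips → shear rupture governs the shear term.
R_n = 50.58 + 1.0 × 65 × 0.7031 = 96.28 kips.
Design strength φR_n = 0.75 × 96.28 = 72.2 kips.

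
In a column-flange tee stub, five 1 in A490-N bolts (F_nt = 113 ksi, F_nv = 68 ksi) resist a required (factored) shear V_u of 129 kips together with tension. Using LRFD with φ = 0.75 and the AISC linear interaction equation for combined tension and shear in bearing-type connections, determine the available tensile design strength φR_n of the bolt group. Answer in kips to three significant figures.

A_b = π·1²/4 = 0.7854 in²; f_rv = 129 / (5 × 0.7854) = 32.85 ksi.
F'_nt = 1.3 F_nt − (F_nt / φF_nv) f_rv = 1.3·113 − (113/(0.75·68))·32.85 = 74.12 ksi, capped at F_nt → F'_nt = 74.12 ksi.
R_n = F'_nt · A_b · n = 74.12 × 0.7854 × 5 = 291.1 kips.
Design strength φR_n = 0.75 × 291.1 = 218 kips.

218 kips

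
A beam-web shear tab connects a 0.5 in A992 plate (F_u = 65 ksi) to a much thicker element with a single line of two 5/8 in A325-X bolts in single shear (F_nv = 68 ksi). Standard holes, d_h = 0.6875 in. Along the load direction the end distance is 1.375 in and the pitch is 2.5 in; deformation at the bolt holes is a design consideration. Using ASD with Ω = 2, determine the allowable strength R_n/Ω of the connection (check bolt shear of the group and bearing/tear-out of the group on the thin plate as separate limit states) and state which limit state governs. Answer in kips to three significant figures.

Bolt shear: A_b = π·0.625²/4 = 0.3068 in²; R_n = 68 × 0.3068 × 2 × 1 = 41.72 kips → 41.72 / 2 = 20.9 kips.
Bearing (1.2 l_c t F_u ≤ 2.4 d t F_u): upper limit = 2.4·0.625·0.5·65 = 48.75 kips.
  Edge l_c = 1.375 − 0.6875/2 = 1.031 → r_n = 40.22 kips; interior l_c = 2.5 − 0.6875 = 1.812 → r_n = 48.75 kips.
  R_n,bearing = 1·40.22 + 1·48.75 = 88.97 kips → 88.97 / 2 = 44.5 kips.
Bolt shear governs: 20.9 kips.

20.9 kips (bolt shear governs)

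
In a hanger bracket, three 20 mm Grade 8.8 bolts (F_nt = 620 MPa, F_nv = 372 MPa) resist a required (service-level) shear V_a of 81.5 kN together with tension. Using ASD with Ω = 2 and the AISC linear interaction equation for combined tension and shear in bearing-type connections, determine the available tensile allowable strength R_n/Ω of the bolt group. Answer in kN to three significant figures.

A_b = π·20²/4 = 314.2 mm²; f_rv = 81.5 × 1000 / (3 × 314.2) = 86.47 MPa.
F'_nt = 1.3 F_nt − (Ω F_nt / F_nv) f_rv = 1.3·620 − (2·620/372)·86.47 = 517.8 MPa, capped at F_nt → F'_nt = 517.8 MPa.
R_n = F'_nt · A_b · n = 517.8 × 314.2 × 3 / 1000 = 488 kN.
Allowable strength R_n/Ω = 488 / 2 = 244 kN.

244 kN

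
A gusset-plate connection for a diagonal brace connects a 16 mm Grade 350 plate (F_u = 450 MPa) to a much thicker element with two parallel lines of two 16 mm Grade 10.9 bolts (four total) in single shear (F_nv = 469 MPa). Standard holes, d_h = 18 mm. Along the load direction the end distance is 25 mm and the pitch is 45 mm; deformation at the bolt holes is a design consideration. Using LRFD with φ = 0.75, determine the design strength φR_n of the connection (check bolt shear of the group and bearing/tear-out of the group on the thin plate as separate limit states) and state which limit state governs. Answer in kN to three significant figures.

283 kN (bolt shear governs)

Bolt shear: A_b = π·16²/4 = 201.1 mm²; R_n = 469 × 201.1 × 4 × 1 / 1000 = 377.2 kN → 0.75 × 377.2 = 283 kN.
Bearing (1.2 l_c t F_u ≤ 2.4 d t F_u): upper limit = 2.4·16·16·450 / 1000 = 276.5 kN.
  Edge l_c = 25 − 18/2 = 16 → r_n = 138.2 kN; interior l_c = 45 − 18 = 27 → r_n = 233.3 kN.
  R_n,bearing = 2·138.2 + 2·233.3 = 743 kN → 0.75 × 743 = 557 kN.
Bolt shear governs: 283 kN.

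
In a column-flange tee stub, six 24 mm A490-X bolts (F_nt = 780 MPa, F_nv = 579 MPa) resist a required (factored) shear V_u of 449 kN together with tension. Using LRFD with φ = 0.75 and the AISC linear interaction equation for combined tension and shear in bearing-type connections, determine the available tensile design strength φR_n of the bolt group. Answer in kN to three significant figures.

1460 kN

A_b = π·24²/4 = 452.4 mm²; f_rv = 449 × 1000 / (6 × 452.4) = 165.4 MPa.
F'_nt = 1.3 F_nt − (F_nt / φF_nv) f_rv = 1.3·780 − (780/(0.75·579))·165.4 = 716.9 MPa, capped at F_nt → F'_nt = 716.9 MPa.
R_n = F'_nt · A_b · n = 716.9 × 452.4 × 6 / 1000 = 1946 kN.
Design strength φR_n = 0.75 × 1946 = 1460 kN.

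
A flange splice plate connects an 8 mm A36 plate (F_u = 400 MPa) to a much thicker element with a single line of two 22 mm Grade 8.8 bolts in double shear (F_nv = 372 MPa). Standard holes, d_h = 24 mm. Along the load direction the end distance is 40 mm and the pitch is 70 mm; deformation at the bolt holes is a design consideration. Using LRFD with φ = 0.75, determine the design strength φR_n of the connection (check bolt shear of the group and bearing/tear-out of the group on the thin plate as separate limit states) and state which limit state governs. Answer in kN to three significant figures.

Bolt shear: A_b = π·22²/4 = 380.1 mm²; R_n = 372 × 380.1 × 2 × 2 / 1000 = 565.6 kN → 0.75 × 565.6 = 424 kN.
Bearing (1.2 l_c t F_u ≤ 2.4 d t F_u): upper limit = 2.4·22·8·400 / 1000 = 169 kN.
  Edge l_c = 40 − 24/2 = 28 → r_n = 107.5 kN; interior l_c = 70 − 24 = 46 → r_n = 169 kN.
  R_n,bearing = 1·107.5 + 1·169 = 276.5 kN → 0.75 × 276.5 = 207 kN.
Bearing governs: 207 kN.

207 kN (bearing governs)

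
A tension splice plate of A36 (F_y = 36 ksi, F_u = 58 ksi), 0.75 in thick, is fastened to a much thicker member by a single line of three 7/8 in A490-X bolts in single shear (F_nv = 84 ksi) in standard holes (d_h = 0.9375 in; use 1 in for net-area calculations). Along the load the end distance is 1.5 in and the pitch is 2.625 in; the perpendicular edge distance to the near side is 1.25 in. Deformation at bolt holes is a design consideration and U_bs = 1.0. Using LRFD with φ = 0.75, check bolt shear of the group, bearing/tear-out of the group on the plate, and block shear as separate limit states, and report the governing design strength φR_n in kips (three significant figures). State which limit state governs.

Bolt shear: A_b = π·0.875²/4 = 0.6013 in²; R_n = 84 × 0.6013 × 3 × 1 = 151.5 kips → 0.75 × 151.5 = 114 kips.
Bearing: edge l_c = 1.031, r_n = 53.83 kips; interior l_c = 1.688, r_n = 88.09 kips; R_n = 53.83 + 2·88.09 = 230 kips → 173 kips.
Block shear: A_gv = 5.062, A_nv = 3.188, A_nt = 0.5625 in²; R_n = min(0.6F_uA_nv, 0.6F_yA_gv) + U_bs·F_u·A_nt = 142 kips → 106 kips.
Block shear governs: 106 kips.

106 kips (block shear governs)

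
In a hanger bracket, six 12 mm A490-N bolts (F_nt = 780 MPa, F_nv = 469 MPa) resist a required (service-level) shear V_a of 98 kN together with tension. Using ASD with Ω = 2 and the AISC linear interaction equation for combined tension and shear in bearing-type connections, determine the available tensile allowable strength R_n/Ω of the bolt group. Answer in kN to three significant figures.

181 kN

A_b = π·12²/4 = 113.1 mm²; f_rv = 98 × 1000 / (6 × 113.1) = 144.4 MPa.
F'_nt = 1.3 F_nt − (Ω F_nt / F_nv) f_rv = 1.3·780 − (2·780/469)·144.4 = 533.6 MPa, capped at F_nt → F'_nt = 533.6 MPa.
R_n = F'_nt · A_b · n = 533.6 × 113.1 × 6 / 1000 = 362.1 kN.
Allowable strength R_n/Ω = 362.1 / 2 = 181 kN.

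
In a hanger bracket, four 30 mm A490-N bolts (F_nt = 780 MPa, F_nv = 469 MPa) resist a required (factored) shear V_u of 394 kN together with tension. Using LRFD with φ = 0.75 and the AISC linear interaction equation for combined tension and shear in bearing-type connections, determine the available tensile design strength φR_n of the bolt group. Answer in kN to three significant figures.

1490 kN

A_b = π·30²/4 = 706.9 mm²; f_rv = 394 × 1000 / (4 × 706.9) = 139.3 MPa.
F'_nt = 1.3 F_nt − (F_nt / φF_nv) f_rv = 1.3·780 − (780/(0.75·469))·139.3 = 705 MPa, capped at F_nt → F'_nt = 705 MPa.
R_n = F'_nt · A_b · n = 705 × 706.9 × 4 / 1000 = 1993 kN.
Design strength φR_n = 0.75 × 1993 = 1490 kN.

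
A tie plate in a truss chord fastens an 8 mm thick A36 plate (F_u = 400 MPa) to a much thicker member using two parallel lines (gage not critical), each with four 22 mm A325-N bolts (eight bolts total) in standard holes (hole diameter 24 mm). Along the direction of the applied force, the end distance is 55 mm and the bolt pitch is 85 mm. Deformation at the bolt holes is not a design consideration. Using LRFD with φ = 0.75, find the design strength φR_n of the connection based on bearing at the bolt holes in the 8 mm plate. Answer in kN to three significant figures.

1260 kN

Per bolt r_n = 1.5 l_c t F_u ≤ 3.0 d t F_u; upper limit = 3.0 × 22 × 8 × 400 / 1000 = 211.2 kN.
Edge bolt: l_c = 55 − 24/2 = 43 mm → 1.5 × 43 × 8 × 400 / 1000 = 206.4 → r_n = 206.4 kN.
Interior bolts: l_c = 85 − 24 = 61 mm → 1.5 × 61 × 8 × 400 / 1000 = 292.8 → r_n = 211.2 kN.
R_n = 2 × 206.4 + 6 × 211.2 = 1680 kN.
Design strength φR_n = 0.75 × 1680 = 1260 kN.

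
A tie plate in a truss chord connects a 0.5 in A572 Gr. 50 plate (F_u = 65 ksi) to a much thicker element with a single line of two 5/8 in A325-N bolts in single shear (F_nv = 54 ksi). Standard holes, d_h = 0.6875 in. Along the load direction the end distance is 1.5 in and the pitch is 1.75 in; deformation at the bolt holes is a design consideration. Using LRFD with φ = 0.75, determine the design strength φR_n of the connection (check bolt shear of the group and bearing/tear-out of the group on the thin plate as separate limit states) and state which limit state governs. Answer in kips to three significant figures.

Bolt shear: A_b = π·0.625²/4 = 0.3068 in²; R_n = 54 × 0.3068 × 2 × 1 = 33.13 kips → 0.75 × 33.13 = 24.9 kips.
Bearing (1.2 l_c t F_u ≤ 2.4 d t F_u): upper limit = 2.4·0.625·0.5·65 = 48.75 kips.
  Edge l_c = 1.5 − 0.6875/2 = 1.156 → r_n = 45.09 kips; interior l_c = 1.75 − 0.6875 = 1.062 → r_n = 41.44 kips.
  R_n,bearing = 1·45.09 + 1·41.44 = 86.53 kips → 0.75 × 86.53 = 64.9 kips.
Bolt shear governs: 24.9 kips.

24.9 kips (bolt shear governs)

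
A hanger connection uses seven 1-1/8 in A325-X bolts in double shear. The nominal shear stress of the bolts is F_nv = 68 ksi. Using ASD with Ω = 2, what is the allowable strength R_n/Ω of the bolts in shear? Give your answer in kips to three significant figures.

473 kips

A_b = π × 1.125² / 4 = 0.994 in².
R_n = F_nv · A_b · n · n_s = 68 × 0.994 × 7 × 2 = 946.3 kips.
Allowable strength R_n/Ω = 946.3 / 2 = 473 kips.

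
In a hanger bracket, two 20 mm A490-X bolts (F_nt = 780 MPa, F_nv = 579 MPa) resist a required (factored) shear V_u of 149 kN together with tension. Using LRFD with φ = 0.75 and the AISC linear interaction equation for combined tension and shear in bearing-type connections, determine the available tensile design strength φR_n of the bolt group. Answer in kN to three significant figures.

277 kN

A_b = π·20²/4 = 314.2 mm²; f_rv = 149 × 1000 / (2 × 314.2) = 237.1 MPa.
F'_nt = 1.3 F_nt − (F_nt / φF_nv) f_rv = 1.3·780 − (780/(0.75·579))·237.1 = 588 MPa, capped at F_nt → F'_nt = 588 MPa.
R_n = F'_nt · A_b · n = 588 × 314.2 × 2 / 1000 = 369.5 kN.
Design strength φR_n = 0.75 × 369.5 = 277 kN.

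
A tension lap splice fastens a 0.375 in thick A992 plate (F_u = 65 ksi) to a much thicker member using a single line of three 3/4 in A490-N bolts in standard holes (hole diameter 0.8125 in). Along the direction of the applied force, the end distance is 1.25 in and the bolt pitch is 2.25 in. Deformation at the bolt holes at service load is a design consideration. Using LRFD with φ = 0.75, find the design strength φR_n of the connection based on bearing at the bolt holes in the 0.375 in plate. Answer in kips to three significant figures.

81.6 kips

Per bolt r_n = 1.2 l_c t F_u ≤ 2.4 d t F_u; upper limit = 2.4 × 0.75 × 0.375 × 65 = 43.87 kips.
Edge bolt: l_c = 1.25 − 0.8125/2 = 0.8438 in → 1.2 × 0.8438 × 0.375 × 65 = 24.68 → r_n = 24.68 kips.
Interior bolts: l_c = 2.25 − 0.8125 = 1.438 in → 1.2 × 1.438 × 0.375 × 65 = 42.05 → r_n = 42.05 kips.
R_n = 1 × 24.68 + 2 × 42.05 = 108.8 kips.
Design strength φR_n = 0.75 × 108.8 = 81.6 kips.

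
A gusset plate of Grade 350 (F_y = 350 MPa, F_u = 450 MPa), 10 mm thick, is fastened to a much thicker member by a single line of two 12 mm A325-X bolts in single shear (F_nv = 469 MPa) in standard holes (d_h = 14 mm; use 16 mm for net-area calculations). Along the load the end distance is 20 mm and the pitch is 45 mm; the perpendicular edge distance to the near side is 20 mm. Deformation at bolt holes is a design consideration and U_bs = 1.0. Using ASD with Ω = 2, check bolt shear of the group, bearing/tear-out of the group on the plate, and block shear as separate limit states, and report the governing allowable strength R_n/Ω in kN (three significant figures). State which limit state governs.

53 kN (bolt shear governs)

Bolt shear: A_b = π·12²/4 = 113.1 mm²; R_n = 469 × 113.1 × 2 × 1 / 1000 = 106.1 kN → 106.1 / 2 = 53 kN.
Bearing: edge l_c = 13, r_n = 70.2 kN; interior l_c = 31, r_n = 129.6 kN; R_n = 70.2 + 1·129.6 = 199.8 kN → 99.9 kN.
Block shear: A_gv = 650, A_nv = 410, A_nt = 120 mm²; R_n = min(0.6F_uA_nv, 0.6F_yA_gv) + U_bs·F_u·A_nt = 164.7 kN → 82.4 kN.
Bolt shear governs: 53 kN.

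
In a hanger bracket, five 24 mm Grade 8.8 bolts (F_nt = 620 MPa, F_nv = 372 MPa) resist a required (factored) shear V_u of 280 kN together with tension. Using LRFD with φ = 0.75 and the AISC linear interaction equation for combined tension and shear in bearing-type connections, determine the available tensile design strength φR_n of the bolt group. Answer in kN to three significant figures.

901 kN

A_b = π·24²/4 = 452.4 mm²; f_rv = 280 × 1000 / (5 × 452.4) = 123.8 MPa.
F'_nt = 1.3 F_nt − (F_nt / φF_nv) f_rv = 1.3·620 − (620/(0.75·372))·123.8 = 530.9 MPa, capped at F_nt → F'_nt = 530.9 MPa.
R_n = F'_nt · A_b · n = 530.9 × 452.4 × 5 / 1000 = 1201 kN.
Design strength φR_n = 0.75 × 1201 = 901 kN.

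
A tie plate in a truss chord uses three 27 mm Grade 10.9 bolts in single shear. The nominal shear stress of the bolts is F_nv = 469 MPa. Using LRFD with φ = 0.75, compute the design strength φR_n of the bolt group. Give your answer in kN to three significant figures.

A_b = π × 27² / 4 = 572.6 mm².
R_n = F_nv · A_b · n · n_s = 469 × 572.6 × 3 × 1 / 1000 = 805.6 kN.
Design strength φR_n = 0.75 × 805.6 = 604 kN.

604 kN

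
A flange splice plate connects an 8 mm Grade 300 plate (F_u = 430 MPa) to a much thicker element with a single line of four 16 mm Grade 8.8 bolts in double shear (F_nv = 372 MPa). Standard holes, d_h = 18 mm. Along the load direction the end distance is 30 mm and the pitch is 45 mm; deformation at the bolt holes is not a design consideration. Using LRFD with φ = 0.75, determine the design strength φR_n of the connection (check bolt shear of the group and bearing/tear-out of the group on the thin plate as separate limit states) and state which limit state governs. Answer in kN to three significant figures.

395 kN (bearing governs)

Bolt shear: A_b = π·16²/4 = 201.1 mm²; R_n = 372 × 201.1 × 4 × 2 / 1000 = 598.4 kN → 0.75 × 598.4 = 449 kN.
Bearing (1.5 l_c t F_u ≤ 3.0 d t F_u): upper limit = 3.0·16·8·430 / 1000 = 165.1 kN.
  Edge l_c = 30 − 18/2 = 21 → r_n = 108.4 kN; interior l_c = 45 − 18 = 27 → r_n = 139.3 kN.
  R_n,bearing = 1·108.4 + 3·139.3 = 526.3 kN → 0.75 × 526.3 = 395 kN.
Bearing governs: 395 kN.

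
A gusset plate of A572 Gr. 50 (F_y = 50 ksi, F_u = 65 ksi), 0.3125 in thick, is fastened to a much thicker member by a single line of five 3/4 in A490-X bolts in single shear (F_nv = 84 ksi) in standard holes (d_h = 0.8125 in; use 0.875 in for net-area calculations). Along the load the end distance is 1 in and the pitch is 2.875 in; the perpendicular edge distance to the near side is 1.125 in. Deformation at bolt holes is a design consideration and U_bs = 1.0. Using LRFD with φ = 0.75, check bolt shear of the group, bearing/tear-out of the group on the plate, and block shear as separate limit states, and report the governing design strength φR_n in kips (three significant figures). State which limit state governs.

88.7 kips (block shear governs)

Bolt shear: A_b = π·0.75²/4 = 0.4418 in²; R_n = 84 × 0.4418 × 5 × 1 = 185.6 kips → 0.75 × 185.6 = 139 kips.
Bearing: edge l_c = 0.5938, r_n = 14.47 kips; interior l_c = 2.062, r_n = 36.56 kips; R_n = 14.47 + 4·36.56 = 160.7 kips → 121 kips.
Block shear: A_gv = 3.906, A_nv = 2.676, A_nt = 0.2148 in²; R_n = min(0.6F_uA_nv, 0.6F_yA_gv) + U_bs·F_u·A_nt = 118.3 kips → 88.7 kips.
Block shear governs: 88.7 kips.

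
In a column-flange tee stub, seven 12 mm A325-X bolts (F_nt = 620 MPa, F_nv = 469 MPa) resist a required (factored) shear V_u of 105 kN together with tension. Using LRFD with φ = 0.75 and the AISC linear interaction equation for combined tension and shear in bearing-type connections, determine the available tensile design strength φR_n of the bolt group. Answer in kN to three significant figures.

A_b = π·12²/4 = 113.1 mm²; f_rv = 105 × 1000 / (7 × 113.1) = 132.6 MPa.
F'_nt = 1.3 F_nt − (F_nt / φF_nv) f_rv = 1.3·620 − (620/(0.75·469))·132.6 = 572.2 MPa, capped at F_nt → F'_nt = 572.2 MPa.
R_n = F'_nt · A_b · n = 572.2 × 113.1 × 7 / 1000 = 453 kN.
Design strength φR_n = 0.75 × 453 = 340 kN.

340 kN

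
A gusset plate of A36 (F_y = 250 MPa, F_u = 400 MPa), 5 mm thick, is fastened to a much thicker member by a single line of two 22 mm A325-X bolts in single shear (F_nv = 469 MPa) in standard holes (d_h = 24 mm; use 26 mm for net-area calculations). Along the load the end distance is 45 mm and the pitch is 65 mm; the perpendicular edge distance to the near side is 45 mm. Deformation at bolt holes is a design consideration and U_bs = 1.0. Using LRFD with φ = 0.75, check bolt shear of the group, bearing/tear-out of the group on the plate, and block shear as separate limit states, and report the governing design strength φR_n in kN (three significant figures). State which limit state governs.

Bolt shear: A_b = π·22²/4 = 380.1 mm²; R_n = 469 × 380.1 × 2 × 1 / 1000 = 356.6 kN → 0.75 × 356.6 = 267 kN.
Bearing: edge l_c = 33, r_n = 79.2 kN; interior l_c = 41, r_n = 98.4 kN; R_n = 79.2 + 1·98.4 = 177.6 kN → 133 kN.
Block shear: A_gv = 550, A_nv = 355, A_nt = 160 mm²; R_n = min(0.6F_uA_nv, 0.6F_yA_gv) + U_bs·F_u·A_nt = 146.5 kN → 110 kN.
Block shear governs: 110 kN.

110 kN (block shear governs)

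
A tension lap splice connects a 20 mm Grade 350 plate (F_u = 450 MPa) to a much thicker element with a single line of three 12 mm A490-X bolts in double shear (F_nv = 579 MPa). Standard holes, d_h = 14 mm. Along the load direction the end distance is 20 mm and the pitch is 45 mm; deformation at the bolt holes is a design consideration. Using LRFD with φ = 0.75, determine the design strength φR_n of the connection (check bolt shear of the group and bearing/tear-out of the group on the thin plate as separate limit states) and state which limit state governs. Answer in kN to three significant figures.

Bolt shear: A_b = π·12²/4 = 113.1 mm²; R_n = 579 × 113.1 × 3 × 2 / 1000 = 392.9 kN → 0.75 × 392.9 = 295 kN.
Bearing (1.2 l_c t F_u ≤ 2.4 d t F_u): upper limit = 2.4·12·20·450 / 1000 = 259.2 kN.
  Edge l_c = 20 − 14/2 = 13 → r_n = 140.4 kN; interior l_c = 45 − 14 = 31 → r_n = 259.2 kN.
  R_n,bearing = 1·140.4 + 2·259.2 = 658.8 kN → 0.75 × 658.8 = 494 kN.
Bolt shear governs: 295 kN.

295 kN (bolt shear governs)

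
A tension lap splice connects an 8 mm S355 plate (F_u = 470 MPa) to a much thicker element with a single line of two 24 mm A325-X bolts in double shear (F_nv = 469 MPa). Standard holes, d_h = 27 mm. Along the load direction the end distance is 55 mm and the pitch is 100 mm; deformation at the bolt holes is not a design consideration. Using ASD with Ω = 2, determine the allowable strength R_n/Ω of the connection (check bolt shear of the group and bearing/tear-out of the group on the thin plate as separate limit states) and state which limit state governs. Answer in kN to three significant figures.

252 kN (bearing governs)

Bolt shear: A_b = π·24²/4 = 452.4 mm²; R_n = 469 × 452.4 × 2 × 2 / 1000 = 848.7 kN → 848.7 / 2 = 424 kN.
Bearing (1.5 l_c t F_u ≤ 3.0 d t F_u): upper limit = 3.0·24·8·470 / 1000 = 270.7 kN.
  Edge l_c = 55 − 27/2 = 41.5 → r_n = 234.1 kN; interior l_c = 100 − 27 = 73 → r_n = 270.7 kN.
  R_n,bearing = 1·234.1 + 1·270.7 = 504.8 kN → 504.8 / 2 = 252 kN.
Bearing governs: 252 kN.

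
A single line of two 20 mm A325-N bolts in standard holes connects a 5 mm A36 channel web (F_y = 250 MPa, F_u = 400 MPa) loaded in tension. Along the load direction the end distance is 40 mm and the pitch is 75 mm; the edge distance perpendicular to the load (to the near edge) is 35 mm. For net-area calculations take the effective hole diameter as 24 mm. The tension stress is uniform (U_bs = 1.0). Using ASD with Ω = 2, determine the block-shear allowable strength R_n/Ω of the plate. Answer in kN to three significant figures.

66.1 kN

Shear plane L_v = 40 + 1·75 = 115 mm; A_gv = 115 × 5 = 575 mm².
A_nv = (115 − 1.5·24) × 5 = 395 mm².
A_nt = (35 − 0.5·24) × 5 = 115 mm².
0.6 F_u A_nv = 94.8 kN; 0.6 F_y A_gv = 86.25 kN → shear yielding governs the shear term.
R_n = 86.25 + 1.0 × 400 × 115 / 1000 = 132.2 kN.
Allowable strength R_n/Ω = 132.2 / 2 = 66.1 kN.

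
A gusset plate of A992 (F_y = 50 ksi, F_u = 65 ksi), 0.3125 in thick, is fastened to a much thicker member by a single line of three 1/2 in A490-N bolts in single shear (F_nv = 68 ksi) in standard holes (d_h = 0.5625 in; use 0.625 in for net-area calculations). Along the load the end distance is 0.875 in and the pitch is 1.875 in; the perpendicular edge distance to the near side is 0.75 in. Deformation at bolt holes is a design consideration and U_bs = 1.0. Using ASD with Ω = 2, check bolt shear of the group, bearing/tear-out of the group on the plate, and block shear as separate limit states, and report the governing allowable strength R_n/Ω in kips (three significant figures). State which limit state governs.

Bolt shear: A_b = π·0.5²/4 = 0.1963 in²; R_n = 68 × 0.1963 × 3 × 1 = 40.06 kips → 40.06 / 2 = 20 kips.
Bearing: edge l_c = 0.5938, r_n = 14.47 kips; interior l_c = 1.312, r_n = 24.38 kips; R_n = 14.47 + 2·24.38 = 63.22 kips → 31.6 kips.
Block shear: A_gv = 1.445, A_nv = 0.957, A_nt = 0.1367 in²; R_n = min(0.6F_uA_nv, 0.6F_yA_gv) + U_bs·F_u·A_nt = 46.21 kips → 23.1 kips.
Bolt shear governs: 20 kips.

20 kips (bolt shear governs)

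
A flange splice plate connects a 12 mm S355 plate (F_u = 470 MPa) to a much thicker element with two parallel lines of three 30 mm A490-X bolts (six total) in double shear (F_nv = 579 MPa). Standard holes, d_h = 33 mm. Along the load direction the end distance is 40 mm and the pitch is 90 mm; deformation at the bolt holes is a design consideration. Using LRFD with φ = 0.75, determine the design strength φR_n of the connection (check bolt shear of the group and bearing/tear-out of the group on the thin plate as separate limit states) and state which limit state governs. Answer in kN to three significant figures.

Bolt shear: A_b = π·30²/4 = 706.9 mm²; R_n = 579 × 706.9 × 6 × 2 / 1000 = 4911 kN → 0.75 × 4911 = 3680 kN.
Bearing (1.2 l_c t F_u ≤ 2.4 d t F_u): upper limit = 2.4·30·12·470 / 1000 = 406.1 kN.
  Edge l_c = 40 − 33/2 = 23.5 → r_n = 159 kN; interior l_c = 90 − 33 = 57 → r_n = 385.8 kN.
  R_n,bearing = 2·159 + 4·385.8 = 1861 kN → 0.75 × 1861 = 1400 kN.
Bearing governs: 1400 kN.

1400 kN (bearing governs)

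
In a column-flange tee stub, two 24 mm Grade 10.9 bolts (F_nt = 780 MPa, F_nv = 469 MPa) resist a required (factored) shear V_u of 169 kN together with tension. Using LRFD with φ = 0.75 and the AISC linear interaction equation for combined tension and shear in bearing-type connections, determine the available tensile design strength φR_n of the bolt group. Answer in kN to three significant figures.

A_b = π·24²/4 = 452.4 mm²; f_rv = 169 × 1000 / (2 × 452.4) = 186.8 MPa.
F'_nt = 1.3 F_nt − (F_nt / φF_nv) f_rv = 1.3·780 − (780/(0.75·469))·186.8 = 599.8 MPa, capped at F_nt → F'_nt = 599.8 MPa.
R_n = F'_nt · A_b · n = 599.8 × 452.4 × 2 / 1000 = 542.7 kN.
Design strength φR_n = 0.75 × 542.7 = 407 kN.

407 kN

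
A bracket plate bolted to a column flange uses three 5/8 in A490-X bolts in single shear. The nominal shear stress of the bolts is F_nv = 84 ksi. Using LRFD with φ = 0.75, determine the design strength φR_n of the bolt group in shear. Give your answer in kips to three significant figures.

A_b = π × 0.625² / 4 = 0.3068 in².
R_n = F_nv · A_b · n · n_s = 84 × 0.3068 × 3 × 1 = 77.31 kips.
Design strength φR_n = 0.75 × 77.31 = 58 kips.

58 kips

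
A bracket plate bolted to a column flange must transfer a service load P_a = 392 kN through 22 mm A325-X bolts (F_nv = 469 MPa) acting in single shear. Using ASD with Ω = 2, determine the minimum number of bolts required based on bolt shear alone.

5 bolts

A_b = π·22²/4 = 380.1 mm².
Per-bolt allowable strength R_n/Ω = 469 × 380.1 × 1 / 1000 / 2 = 89.14 kN.
n ≥ 392 / 89.14 = 4.398 → use 5 bolts.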